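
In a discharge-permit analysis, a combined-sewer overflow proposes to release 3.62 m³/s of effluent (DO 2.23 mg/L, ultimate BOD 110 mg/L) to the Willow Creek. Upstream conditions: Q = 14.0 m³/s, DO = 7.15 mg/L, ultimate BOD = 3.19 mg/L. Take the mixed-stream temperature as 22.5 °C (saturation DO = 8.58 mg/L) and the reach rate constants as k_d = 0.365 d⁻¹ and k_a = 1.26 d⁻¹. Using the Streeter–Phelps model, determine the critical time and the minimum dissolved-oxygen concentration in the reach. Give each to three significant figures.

t_c ≈ 1.08 d; minimum DO ≈ 3.67 mg/L

Mixed DO = (14.0×7.15 + 3.62×2.23)/(14.0+3.62) = 108.2/17.62 = 6.139 mg/L.
Mixed L₀ = (14.0×3.19 + 3.62×110)/(17.62) = 442.9/17.62 = 25.13 mg/L.
Initial deficit D₀ = C_s − DO₀ = 8.58 − 6.139 = 2.441 mg/L.
t_c = (1/0.8950) ln[(1.26/0.365)(1 − 2.441×0.8950/(0.365×25.13))] = 1.117 × ln(2.630) = 1.080 d.
D_c = (0.365/1.26) × 25.13 × e^(−0.365×1.080) = 0.2897 × 25.13 × 0.6741 = 4.908 mg/L.
Minimum DO = 8.58 − 4.908 = 3.672 mg/L.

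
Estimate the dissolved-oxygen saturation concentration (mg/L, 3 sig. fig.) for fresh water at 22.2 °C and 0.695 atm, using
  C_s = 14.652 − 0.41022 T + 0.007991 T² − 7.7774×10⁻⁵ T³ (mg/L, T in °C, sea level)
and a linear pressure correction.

At sea level: C_s = 14.652 − 0.41022×22.2 + 0.007991×22.2² − 7.7774×10⁻⁵×22.2³ = 8.632 mg/L.
Pressure correction: C_s' = 8.632 × 0.695 = 6.000 mg/L.

C_s ≈ 6.00 mg/L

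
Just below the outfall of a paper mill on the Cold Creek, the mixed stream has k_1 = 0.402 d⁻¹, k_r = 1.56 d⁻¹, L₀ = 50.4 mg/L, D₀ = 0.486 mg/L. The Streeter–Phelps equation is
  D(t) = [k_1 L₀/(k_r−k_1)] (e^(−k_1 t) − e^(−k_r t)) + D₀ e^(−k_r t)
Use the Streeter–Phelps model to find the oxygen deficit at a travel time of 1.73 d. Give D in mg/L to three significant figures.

k_1 L₀/(k_r−k_1) = 0.402×50.4/(1.56−0.402) = 20.26/1.158 = 17.50 mg/L.
e^(−k_1 t) = e^(−0.402×1.730) = 0.4988; e^(−k_r t) = e^(−1.56×1.730) = 0.06729.
D = 17.50 × (0.4988 − 0.06729) + 0.486 × 0.06729 = 7.551 + 0.03270 = 7.583 mg/L.

D ≈ 7.58 mg/L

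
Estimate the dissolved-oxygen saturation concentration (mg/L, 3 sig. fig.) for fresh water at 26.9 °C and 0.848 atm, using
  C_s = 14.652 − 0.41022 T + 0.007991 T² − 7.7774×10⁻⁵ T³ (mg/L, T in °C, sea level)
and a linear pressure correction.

C_s ≈ 6.69 mg/L

At sea level: C_s = 14.652 − 0.41022×26.9 + 0.007991×26.9² − 7.7774×10⁻⁵×26.9³ = 7.886 mg/L.
Pressure correction: C_s' = 7.886 × 0.848 = 6.687 mg/L.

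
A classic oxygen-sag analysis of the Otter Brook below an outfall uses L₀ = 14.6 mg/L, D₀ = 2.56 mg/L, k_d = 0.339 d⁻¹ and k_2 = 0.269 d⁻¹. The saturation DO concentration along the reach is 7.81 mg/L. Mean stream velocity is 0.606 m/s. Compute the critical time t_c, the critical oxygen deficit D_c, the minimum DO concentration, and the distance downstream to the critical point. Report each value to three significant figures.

t_c ≈ 2.80 d; D_c ≈ 7.13 mg/L; min DO ≈ 0.679 mg/L; x_c ≈ 146 km

t_c = [1/(k_2−k_d)] ln[(k_2/k_d)(1 − D₀(k_2−k_d)/(k_d L₀))]
= [1/(0.269−0.339)] ln[(0.269/0.339)(1 − 2.56×-0.07000/(0.339×14.6))]
= (1/-0.07000) ln[0.7935 × 1.036] = -14.29 × ln(0.8222) = -14.29 × -0.1957 = 2.796 d.
L(t_c) = L₀ e^(−k_d t_c) = 14.6 × 0.3876 = 5.659 mg/L, and at the critical point k_2 D_c = k_d L, so D_c = (0.339/0.269) × 5.659 = 7.131 mg/L.
Minimum DO = C_s − D_c = 7.81 − 7.131 = 0.6790 mg/L.
x_c = v t_c = 0.606 m/s × 2.796 d × 86400 s/d = 146400 m ≈ 146 km.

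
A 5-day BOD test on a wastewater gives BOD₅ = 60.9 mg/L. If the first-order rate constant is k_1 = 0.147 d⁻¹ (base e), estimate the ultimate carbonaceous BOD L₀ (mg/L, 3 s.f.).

L₀ ≈ 117 mg/L

BOD₅ = L₀(1 − e^(−5k_1)) ⇒ L₀ = BOD₅ / (1 − e^(−5×0.147))
= 60.9 / (1 − 0.4795) = 60.9 / 0.5205 = 117.0 mg/L.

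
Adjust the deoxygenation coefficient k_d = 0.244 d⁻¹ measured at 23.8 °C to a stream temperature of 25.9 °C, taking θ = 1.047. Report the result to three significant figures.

k_d(T₂) = k_d(T₁) · θ^(T₂−T₁) = 0.244 × 1.047^(25.9−23.8)
= 0.244 × 1.047^2.10 = 0.244 × 1.101 = 0.2687 d⁻¹.

k_d ≈ 0.269 d⁻¹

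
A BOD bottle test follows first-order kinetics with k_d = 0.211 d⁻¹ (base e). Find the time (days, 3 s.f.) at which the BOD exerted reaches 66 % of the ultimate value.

t ≈ 5.11 d

y/L₀ = 1 − e^(−k_d t) = 0.66 ⇒ e^(−k_d t) = 0.340
t = −ln(0.340) / 0.211 = 1.079 / 0.211 = 5.113 d.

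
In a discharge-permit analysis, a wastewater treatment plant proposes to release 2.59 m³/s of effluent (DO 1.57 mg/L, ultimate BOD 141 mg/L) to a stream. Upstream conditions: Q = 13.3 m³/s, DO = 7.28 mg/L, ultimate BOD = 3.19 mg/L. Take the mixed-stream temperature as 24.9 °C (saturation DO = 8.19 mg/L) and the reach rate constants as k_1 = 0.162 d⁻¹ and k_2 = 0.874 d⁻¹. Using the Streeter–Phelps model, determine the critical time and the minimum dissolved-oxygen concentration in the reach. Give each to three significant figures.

t_c ≈ 1.84 d; minimum DO ≈ 4.66 mg/L

Mixed DO = (13.3×7.28 + 2.59×1.57)/(13.3+2.59) = 100.9/15.89 = 6.349 mg/L.
Mixed L₀ = (13.3×3.19 + 2.59×141)/(15.89) = 407.6/15.89 = 25.65 mg/L.
Initial deficit D₀ = C_s − DO₀ = 8.19 − 6.349 = 1.841 mg/L.
t_c = (1/0.7120) ln[(0.874/0.162)(1 − 1.841×0.7120/(0.162×25.65))] = 1.404 × ln(3.694) = 1.835 d.
D_c = (0.162/0.874) × 25.65 × e^(−0.162×1.835) = 0.1854 × 25.65 × 0.7428 = 3.532 mg/L.
Minimum DO = 8.19 − 3.532 = 4.658 mg/L.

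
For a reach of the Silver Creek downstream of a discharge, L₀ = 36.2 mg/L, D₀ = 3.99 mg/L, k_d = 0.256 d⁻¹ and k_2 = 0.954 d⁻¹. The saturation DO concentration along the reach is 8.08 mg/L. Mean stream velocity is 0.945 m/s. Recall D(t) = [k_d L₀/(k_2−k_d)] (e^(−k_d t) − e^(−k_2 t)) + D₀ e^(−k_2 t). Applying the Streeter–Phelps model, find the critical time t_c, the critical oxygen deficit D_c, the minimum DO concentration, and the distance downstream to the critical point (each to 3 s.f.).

t_c ≈ 1.37 d; D_c ≈ 6.84 mg/L; min DO ≈ 1.24 mg/L; x_c ≈ 112 km

At the critical point dD/dt = 0, so k_d L₀ e^(−k_d t) = k_2 D. Substituting D(t) from the Streeter–Phelps equation and solving for t gives
t_c = ln[(k_2/k_d)(1 − D₀(k_2−k_d)/(k_d L₀))] / (k_2−k_d).
Here k_2−k_d = 0.6980 d⁻¹ and 1 − D₀(k_2−k_d)/(k_d L₀) = 1 − 3.99×0.6980/(0.256×36.2) = 0.6995, so
t_c = ln(3.727 × 0.6995) / 0.6980 = 0.9581 / 0.6980 = 1.373 d.
L(t_c) = L₀ e^(−k_d t_c) = 36.2 × 0.7037 = 25.47 mg/L, and at the critical point k_2 D_c = k_d L, so D_c = (0.256/0.954) × 25.47 = 6.836 mg/L.
Minimum DO = C_s − D_c = 8.08 − 6.836 = 1.244 mg/L.
x_c = v t_c = 0.945 m/s × 1.373 d × 86400 s/d = 112100 m ≈ 112 km.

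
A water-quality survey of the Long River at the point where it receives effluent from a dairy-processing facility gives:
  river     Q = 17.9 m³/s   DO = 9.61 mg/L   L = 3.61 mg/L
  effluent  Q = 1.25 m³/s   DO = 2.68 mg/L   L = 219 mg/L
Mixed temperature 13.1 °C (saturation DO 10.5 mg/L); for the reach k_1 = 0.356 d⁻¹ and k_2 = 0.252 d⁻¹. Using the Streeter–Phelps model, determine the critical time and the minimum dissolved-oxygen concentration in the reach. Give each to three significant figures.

t_c ≈ 3.11 d; minimum DO ≈ 2.25 mg/L

Mixed DO = (17.9×9.61 + 1.25×2.68)/(17.9+1.25) = 175.4/19.15 = 9.158 mg/L.
Mixed L₀ = (17.9×3.61 + 1.25×219)/(19.15) = 338.4/19.15 = 17.67 mg/L.
Initial deficit D₀ = C_s − DO₀ = 10.5 − 9.158 = 1.342 mg/L.
t_c = (1/-0.1040) ln[(0.252/0.356)(1 − 1.342×-0.1040/(0.356×17.67))] = -9.615 × ln(0.7236) = 3.111 d.
D_c = (0.356/0.252) × 17.67 × e^(−0.356×3.111) = 1.413 × 17.67 × 0.3304 = 8.247 mg/L.
Minimum DO = 10.5 − 8.247 = 2.253 mg/L.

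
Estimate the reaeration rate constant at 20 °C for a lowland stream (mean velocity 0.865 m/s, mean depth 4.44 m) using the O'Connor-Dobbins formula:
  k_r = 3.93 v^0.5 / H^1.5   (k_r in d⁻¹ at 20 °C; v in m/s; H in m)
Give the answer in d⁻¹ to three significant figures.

k_r ≈ 0.391 d⁻¹

k_r = 3.93 × 0.865^0.5 / 4.44^1.5 = 3.93 × 0.9301 / 9.356 = 0.3907 d⁻¹.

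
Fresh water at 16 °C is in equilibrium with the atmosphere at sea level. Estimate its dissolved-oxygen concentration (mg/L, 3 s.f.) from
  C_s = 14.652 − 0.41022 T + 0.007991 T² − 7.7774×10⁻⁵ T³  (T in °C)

C_s ≈ 9.82 mg/L

C_s = 14.652 − 0.41022×16 + 0.007991×16² − 7.7774×10⁻⁵×16³ = 9.816 mg/L.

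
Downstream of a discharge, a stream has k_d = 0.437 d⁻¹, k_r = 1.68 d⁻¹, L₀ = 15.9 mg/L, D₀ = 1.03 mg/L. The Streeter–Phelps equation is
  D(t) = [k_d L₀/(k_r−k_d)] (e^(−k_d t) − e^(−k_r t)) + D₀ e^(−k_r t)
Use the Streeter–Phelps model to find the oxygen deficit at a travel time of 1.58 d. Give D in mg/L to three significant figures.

D ≈ 2.48 mg/L

k_d L₀/(k_r−k_d) = 0.437×15.9/(1.68−0.437) = 6.948/1.243 = 5.590 mg/L.
e^(−k_d t) = e^(−0.437×1.580) = 0.5013; e^(−k_r t) = e^(−1.68×1.580) = 0.07034.
D = 5.590 × (0.5013 − 0.07034) + 1.03 × 0.07034 = 2.409 + 0.07245 = 2.482 mg/L.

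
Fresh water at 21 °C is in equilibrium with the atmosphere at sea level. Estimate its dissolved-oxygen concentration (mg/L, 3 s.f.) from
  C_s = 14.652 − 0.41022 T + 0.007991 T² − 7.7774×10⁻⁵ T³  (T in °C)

C_s ≈ 8.84 mg/L

C_s = 14.652 − 0.41022×21 + 0.007991×21² − 7.7774×10⁻⁵×21³ = 8.841 mg/L.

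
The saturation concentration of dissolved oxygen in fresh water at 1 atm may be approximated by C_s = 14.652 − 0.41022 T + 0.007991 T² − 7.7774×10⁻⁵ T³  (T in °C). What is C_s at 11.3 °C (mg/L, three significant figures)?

C_s = 14.652 − 0.41022×11.3 + 0.007991×11.3² − 7.7774×10⁻⁵×11.3³ = 10.92 mg/L.

C_s ≈ 10.9 mg/L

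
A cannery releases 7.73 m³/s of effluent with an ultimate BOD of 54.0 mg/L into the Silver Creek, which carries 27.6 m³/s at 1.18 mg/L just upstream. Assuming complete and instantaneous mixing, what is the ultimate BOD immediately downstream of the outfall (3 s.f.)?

Flow-weighted mixing: C = (Q_r C_r + Q_w C_w)/(Q_r + Q_w)
= (27.6×1.18 + 7.73×54.0)/(27.6 + 7.73) = 450.0/35.33 = 12.74 mg/L.

12.7 mg/L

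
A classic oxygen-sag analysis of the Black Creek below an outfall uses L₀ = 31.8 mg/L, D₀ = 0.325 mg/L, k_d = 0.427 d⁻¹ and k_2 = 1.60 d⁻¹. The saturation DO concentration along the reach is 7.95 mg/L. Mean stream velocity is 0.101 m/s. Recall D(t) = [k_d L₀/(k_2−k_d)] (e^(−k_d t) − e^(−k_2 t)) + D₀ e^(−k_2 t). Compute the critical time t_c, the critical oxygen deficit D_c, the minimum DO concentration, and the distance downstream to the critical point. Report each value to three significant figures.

t_c = [1/(k_2−k_d)] ln[(k_2/k_d)(1 − D₀(k_2−k_d)/(k_d L₀))]
= [1/(1.60−0.427)] ln[(1.60/0.427)(1 − 0.325×1.173/(0.427×31.8))]
= (1/1.173) ln[3.747 × 0.9719] = 0.8525 × ln(3.642) = 0.8525 × 1.292 = 1.102 d.
D_c = (k_d/k_2) L₀ e^(−k_d t_c) = (0.427/1.60) × 31.8 × e^(−0.427×1.102) = 0.2669 × 31.8 × 0.6247 = 5.302 mg/L.
Minimum DO = C_s − D_c = 7.95 − 5.302 = 2.648 mg/L.
x_c = v t_c = 0.101 m/s × 1.102 d × 86400 s/d = 9615 m ≈ 9.62 km.

t_c ≈ 1.10 d; D_c ≈ 5.30 mg/L; min DO ≈ 2.65 mg/L; x_c ≈ 9.62 km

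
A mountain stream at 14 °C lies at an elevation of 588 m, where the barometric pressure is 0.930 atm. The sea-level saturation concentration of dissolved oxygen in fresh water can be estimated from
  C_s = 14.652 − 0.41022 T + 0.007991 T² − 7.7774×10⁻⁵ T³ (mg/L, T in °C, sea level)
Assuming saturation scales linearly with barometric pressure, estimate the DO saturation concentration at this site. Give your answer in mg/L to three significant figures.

At sea level: C_s = 14.652 − 0.41022×14 + 0.007991×14² − 7.7774×10⁻⁵×14³ = 10.26 mg/L.
Pressure correction: C_s' = 10.26 × 0.930 = 9.543 mg/L.

C_s ≈ 9.54 mg/L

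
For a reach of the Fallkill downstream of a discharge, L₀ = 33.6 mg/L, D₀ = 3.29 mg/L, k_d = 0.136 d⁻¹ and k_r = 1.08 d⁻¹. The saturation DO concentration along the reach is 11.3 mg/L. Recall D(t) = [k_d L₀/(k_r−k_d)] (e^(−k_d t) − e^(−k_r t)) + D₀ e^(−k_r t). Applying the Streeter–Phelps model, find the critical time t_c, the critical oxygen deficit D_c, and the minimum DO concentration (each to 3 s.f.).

t_c ≈ 0.989 d; D_c ≈ 3.70 mg/L; min DO ≈ 7.60 mg/L

t_c = [1/(k_r−k_d)] ln[(k_r/k_d)(1 − D₀(k_r−k_d)/(k_d L₀))]
= [1/(1.08−0.136)] ln[(1.08/0.136)(1 − 3.29×0.9440/(0.136×33.6))]
= (1/0.9440) ln[7.941 × 0.3203] = 1.059 × ln(2.544) = 1.059 × 0.9337 = 0.9891 d.
L(t_c) = L₀ e^(−k_d t_c) = 33.6 × 0.8741 = 29.37 mg/L, and at the critical point k_r D_c = k_d L, so D_c = (0.136/1.08) × 29.37 = 3.699 mg/L.
Minimum DO = C_s − D_c = 11.3 − 3.699 = 7.601 mg/L.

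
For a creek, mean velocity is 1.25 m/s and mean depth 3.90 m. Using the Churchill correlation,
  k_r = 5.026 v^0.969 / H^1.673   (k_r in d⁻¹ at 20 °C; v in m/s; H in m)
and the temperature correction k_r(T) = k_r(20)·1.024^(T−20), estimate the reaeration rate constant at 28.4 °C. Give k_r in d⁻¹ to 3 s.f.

k_r(20) = 5.026 × 1.25^0.969 / 3.90^1.673 = 5.026 × 1.241 / 9.747 = 0.6401 d⁻¹.
k_r(28.4) = 0.6401 × 1.024^(28.4−20) = 0.6401 × 1.220 = 0.7813 d⁻¹.

k_r ≈ 0.781 d⁻¹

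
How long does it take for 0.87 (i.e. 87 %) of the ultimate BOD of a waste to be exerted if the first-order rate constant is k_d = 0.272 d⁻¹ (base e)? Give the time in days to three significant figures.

y/L₀ = 1 − e^(−k_d t) = 0.87 ⇒ e^(−k_d t) = 0.130
t = −ln(0.130) / 0.272 = 2.040 / 0.272 = 7.501 d.

t ≈ 7.50 d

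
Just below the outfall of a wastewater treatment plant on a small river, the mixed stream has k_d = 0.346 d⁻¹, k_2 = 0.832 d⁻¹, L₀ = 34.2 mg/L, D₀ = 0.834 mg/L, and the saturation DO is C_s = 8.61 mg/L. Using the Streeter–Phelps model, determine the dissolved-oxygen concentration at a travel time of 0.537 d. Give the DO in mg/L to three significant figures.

k_d L₀/(k_2−k_d) = 0.346×34.2/(0.832−0.346) = 11.83/0.4860 = 24.35 mg/L.
e^(−k_d t) = e^(−0.346×0.5370) = 0.8304; e^(−k_2 t) = e^(−0.832×0.5370) = 0.6397.
D = 24.35 × (0.8304 − 0.6397) + 0.834 × 0.6397 = 4.645 + 0.5335 = 5.178 mg/L.
DO = C_s − D = 8.61 − 5.178 = 3.432 mg/L.

DO ≈ 3.43 mg/L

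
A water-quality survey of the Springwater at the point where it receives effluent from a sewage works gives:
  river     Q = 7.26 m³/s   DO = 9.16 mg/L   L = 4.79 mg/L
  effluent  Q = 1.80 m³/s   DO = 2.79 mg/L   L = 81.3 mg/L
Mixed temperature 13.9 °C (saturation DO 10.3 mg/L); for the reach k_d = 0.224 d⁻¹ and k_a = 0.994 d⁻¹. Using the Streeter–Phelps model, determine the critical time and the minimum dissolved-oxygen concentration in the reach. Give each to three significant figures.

t_c ≈ 1.24 d; minimum DO ≈ 6.89 mg/L

Mixed DO = (7.26×9.16 + 1.80×2.79)/(7.26+1.80) = 71.52/9.060 = 7.894 mg/L.
Mixed L₀ = (7.26×4.79 + 1.80×81.3)/(9.060) = 181.1/9.060 = 19.99 mg/L.
Initial deficit D₀ = C_s − DO₀ = 10.3 − 7.894 = 2.406 mg/L.
t_c = (1/0.7700) ln[(0.994/0.224)(1 − 2.406×0.7700/(0.224×19.99))] = 1.299 × ln(2.602) = 1.242 d.
D_c = (0.224/0.994) × 19.99 × e^(−0.224×1.242) = 0.2254 × 19.99 × 0.7572 = 3.411 mg/L.
Minimum DO = 10.3 − 3.411 = 6.889 mg/L.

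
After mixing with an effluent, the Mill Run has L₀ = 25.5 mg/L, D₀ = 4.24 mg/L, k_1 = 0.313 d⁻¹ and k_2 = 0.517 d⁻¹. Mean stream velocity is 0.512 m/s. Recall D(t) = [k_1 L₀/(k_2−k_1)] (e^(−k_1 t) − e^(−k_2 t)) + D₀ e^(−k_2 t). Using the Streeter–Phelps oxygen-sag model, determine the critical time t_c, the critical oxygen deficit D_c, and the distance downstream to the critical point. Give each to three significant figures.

t_c = [1/(k_2−k_1)] ln[(k_2/k_1)(1 − D₀(k_2−k_1)/(k_1 L₀))]
= [1/(0.517−0.313)] ln[(0.517/0.313)(1 − 4.24×0.2040/(0.313×25.5))]
= (1/0.2040) ln[1.652 × 0.8916] = 4.902 × ln(1.473) = 4.902 × 0.3871 = 1.898 d.
L(t_c) = L₀ e^(−k_1 t_c) = 25.5 × 0.5521 = 14.08 mg/L, and at the critical point k_2 D_c = k_1 L, so D_c = (0.313/0.517) × 14.08 = 8.524 mg/L.
x_c = v t_c = 0.512 m/s × 1.898 d × 86400 s/d = 83950 m ≈ 83.9 km.

t_c ≈ 1.90 d; D_c ≈ 8.52 mg/L; x_c ≈ 83.9 km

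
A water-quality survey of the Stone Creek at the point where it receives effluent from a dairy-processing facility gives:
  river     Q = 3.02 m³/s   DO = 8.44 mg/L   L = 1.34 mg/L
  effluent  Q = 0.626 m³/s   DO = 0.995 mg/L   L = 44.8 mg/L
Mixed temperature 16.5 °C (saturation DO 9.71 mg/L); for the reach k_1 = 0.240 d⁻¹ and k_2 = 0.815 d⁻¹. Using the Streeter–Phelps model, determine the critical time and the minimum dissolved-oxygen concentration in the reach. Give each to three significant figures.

t_c ≈ 0.0689 d; minimum DO ≈ 7.16 mg/L

Mixed DO = (3.02×8.44 + 0.626×0.995)/(3.02+0.626) = 26.11/3.646 = 7.162 mg/L.
Mixed L₀ = (3.02×1.34 + 0.626×44.8)/(3.646) = 32.09/3.646 = 8.802 mg/L.
Initial deficit D₀ = C_s − DO₀ = 9.71 − 7.162 = 2.548 mg/L.
t_c = (1/0.5750) ln[(0.815/0.240)(1 − 2.548×0.5750/(0.240×8.802))] = 1.739 × ln(1.040) = 0.06885 d.
D_c = (0.240/0.815) × 8.802 × e^(−0.240×0.06885) = 0.2945 × 8.802 × 0.9836 = 2.549 mg/L.
Minimum DO = 9.71 − 2.549 = 7.161 mg/L.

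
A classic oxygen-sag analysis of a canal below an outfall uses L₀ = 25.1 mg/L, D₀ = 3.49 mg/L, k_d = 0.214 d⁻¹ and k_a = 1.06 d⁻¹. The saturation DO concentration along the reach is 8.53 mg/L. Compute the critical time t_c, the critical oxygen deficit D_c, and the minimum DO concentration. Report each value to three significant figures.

t_c ≈ 0.948 d; D_c ≈ 4.14 mg/L; min DO ≈ 4.39 mg/L

At the critical point dD/dt = 0, so k_d L₀ e^(−k_d t) = k_a D. Substituting D(t) from the Streeter–Phelps equation and solving for t gives
t_c = ln[(k_a/k_d)(1 − D₀(k_a−k_d)/(k_d L₀))] / (k_a−k_d).
Here k_a−k_d = 0.8460 d⁻¹ and 1 − D₀(k_a−k_d)/(k_d L₀) = 1 − 3.49×0.8460/(0.214×25.1) = 0.4503, so
t_c = ln(4.953 × 0.4503) / 0.8460 = 0.8023 / 0.8460 = 0.9483 d.
L(t_c) = L₀ e^(−k_d t_c) = 25.1 × 0.8163 = 20.49 mg/L, and at the critical point k_a D_c = k_d L, so D_c = (0.214/1.06) × 20.49 = 4.137 mg/L.
Minimum DO = C_s − D_c = 8.53 − 4.137 = 4.393 mg/L.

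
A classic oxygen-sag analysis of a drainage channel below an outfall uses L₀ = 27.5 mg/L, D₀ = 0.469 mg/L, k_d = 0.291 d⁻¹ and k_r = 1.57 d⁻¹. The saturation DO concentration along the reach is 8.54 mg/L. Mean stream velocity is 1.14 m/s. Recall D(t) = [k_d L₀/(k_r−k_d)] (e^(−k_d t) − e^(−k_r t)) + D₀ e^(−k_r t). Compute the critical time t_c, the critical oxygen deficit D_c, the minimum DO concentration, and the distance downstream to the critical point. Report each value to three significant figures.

t_c = [1/(k_r−k_d)] ln[(k_r/k_d)(1 − D₀(k_r−k_d)/(k_d L₀))]
= [1/(1.57−0.291)] ln[(1.57/0.291)(1 − 0.469×1.279/(0.291×27.5))]
= (1/1.279) ln[5.395 × 0.9250] = 0.7819 × ln(4.991) = 0.7819 × 1.608 = 1.257 d.
D_c = (k_d/k_r) L₀ e^(−k_d t_c) = (0.291/1.57) × 27.5 × e^(−0.291×1.257) = 0.1854 × 27.5 × 0.6937 = 3.536 mg/L.
Minimum DO = C_s − D_c = 8.54 − 3.536 = 5.004 mg/L.
x_c = v t_c = 1.14 m/s × 1.257 d × 86400 s/d = 123800 m ≈ 124 km.

t_c ≈ 1.26 d; D_c ≈ 3.54 mg/L; min DO ≈ 5.00 mg/L; x_c ≈ 124 km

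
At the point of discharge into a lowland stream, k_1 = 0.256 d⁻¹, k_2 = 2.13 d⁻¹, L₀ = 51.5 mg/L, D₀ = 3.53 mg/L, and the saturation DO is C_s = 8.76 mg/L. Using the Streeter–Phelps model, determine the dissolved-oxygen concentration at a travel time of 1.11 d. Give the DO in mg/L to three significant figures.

DO ≈ 3.79 mg/L

k_1 L₀/(k_2−k_1) = 0.256×51.5/(2.13−0.256) = 13.18/1.874 = 7.035 mg/L.
e^(−k_1 t) = e^(−0.256×1.110) = 0.7526; e^(−k_2 t) = e^(−2.13×1.110) = 0.09402.
D = 7.035 × (0.7526 − 0.09402) + 3.53 × 0.09402 = 4.634 + 0.3319 = 4.965 mg/L.
DO = C_s − D = 8.76 − 4.965 = 3.795 mg/L.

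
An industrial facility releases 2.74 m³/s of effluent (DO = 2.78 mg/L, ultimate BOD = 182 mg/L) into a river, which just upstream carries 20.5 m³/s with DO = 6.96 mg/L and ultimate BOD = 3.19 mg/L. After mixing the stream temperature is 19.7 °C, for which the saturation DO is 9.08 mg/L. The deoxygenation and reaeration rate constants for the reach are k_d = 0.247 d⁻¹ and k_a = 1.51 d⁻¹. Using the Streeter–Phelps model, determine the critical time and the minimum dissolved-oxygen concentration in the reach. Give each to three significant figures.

t_c ≈ 0.800 d; minimum DO ≈ 5.82 mg/L

Mixed DO = (20.5×6.96 + 2.74×2.78)/(20.5+2.74) = 150.3/23.24 = 6.467 mg/L.
Mixed L₀ = (20.5×3.19 + 2.74×182)/(23.24) = 564.1/23.24 = 24.27 mg/L.
Initial deficit D₀ = C_s − DO₀ = 9.08 − 6.467 = 2.613 mg/L.
t_c = (1/1.263) ln[(1.51/0.247)(1 − 2.613×1.263/(0.247×24.27))] = 0.7918 × ln(2.748) = 0.8005 d.
D_c = (0.247/1.51) × 24.27 × e^(−0.247×0.8005) = 0.1636 × 24.27 × 0.8206 = 3.258 mg/L.
Minimum DO = 9.08 − 3.258 = 5.822 mg/L.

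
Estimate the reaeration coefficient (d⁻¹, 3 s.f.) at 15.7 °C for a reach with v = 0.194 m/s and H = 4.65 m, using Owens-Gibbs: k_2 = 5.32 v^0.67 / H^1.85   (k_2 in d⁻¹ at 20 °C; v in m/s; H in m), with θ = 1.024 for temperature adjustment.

k_2 ≈ 0.0933 d⁻¹

k_2(20) = 5.32 × 0.194^0.67 / 4.65^1.85 = 5.32 × 0.3333 / 17.17 = 0.1033 d⁻¹.
k_2(15.7) = 0.1033 × 1.024^(15.7−20) = 0.1033 × 0.9030 = 0.09325 d⁻¹.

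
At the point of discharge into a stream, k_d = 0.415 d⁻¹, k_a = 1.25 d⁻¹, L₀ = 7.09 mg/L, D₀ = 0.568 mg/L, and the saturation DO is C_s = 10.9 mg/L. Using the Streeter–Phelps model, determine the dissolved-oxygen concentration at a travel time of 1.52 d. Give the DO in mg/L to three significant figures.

k_d L₀/(k_a−k_d) = 0.415×7.09/(1.25−0.415) = 2.942/0.8350 = 3.524 mg/L.
e^(−k_d t) = e^(−0.415×1.520) = 0.5322; e^(−k_a t) = e^(−1.25×1.520) = 0.1496.
D = 3.524 × (0.5322 − 0.1496) + 0.568 × 0.1496 = 1.348 + 0.08495 = 1.433 mg/L.
DO = C_s − D = 10.9 − 1.433 = 9.467 mg/L.

DO ≈ 9.47 mg/L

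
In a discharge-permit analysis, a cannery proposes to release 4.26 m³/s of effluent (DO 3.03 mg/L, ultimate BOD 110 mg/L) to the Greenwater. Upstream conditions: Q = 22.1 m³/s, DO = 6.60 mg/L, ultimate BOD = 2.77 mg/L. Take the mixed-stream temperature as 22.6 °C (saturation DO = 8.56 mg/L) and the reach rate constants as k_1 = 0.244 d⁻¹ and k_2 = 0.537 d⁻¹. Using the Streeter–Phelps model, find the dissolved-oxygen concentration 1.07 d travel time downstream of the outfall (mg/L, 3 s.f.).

Mixed DO = (22.1×6.60 + 4.26×3.03)/(22.1+4.26) = 158.8/26.36 = 6.023 mg/L.
Mixed L₀ = (22.1×2.77 + 4.26×110)/(26.36) = 529.8/26.36 = 20.10 mg/L.
Initial deficit D₀ = C_s − DO₀ = 8.56 − 6.023 = 2.537 mg/L.
D(1.07) = [0.244×20.10/(0.537−0.244)](e^(−0.244×1.07) − e^(−0.537×1.07)) + 2.537 e^(−0.537×1.07)
= 16.74 × (0.7702 − 0.5629) + 2.537 × 0.5629 = 4.898 mg/L.
DO = 8.56 − 4.898 = 3.662 mg/L.

DO ≈ 3.66 mg/L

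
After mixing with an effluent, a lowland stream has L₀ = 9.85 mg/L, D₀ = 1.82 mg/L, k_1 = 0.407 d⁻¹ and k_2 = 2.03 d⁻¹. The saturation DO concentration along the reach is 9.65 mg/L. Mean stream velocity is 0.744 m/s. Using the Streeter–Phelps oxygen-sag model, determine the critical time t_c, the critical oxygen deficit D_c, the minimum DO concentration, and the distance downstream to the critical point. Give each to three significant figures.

t_c ≈ 0.168 d; D_c ≈ 1.84 mg/L; min DO ≈ 7.81 mg/L; x_c ≈ 10.8 km

At the critical point dD/dt = 0, so k_1 L₀ e^(−k_1 t) = k_2 D. Substituting D(t) from the Streeter–Phelps equation and solving for t gives
t_c = ln[(k_2/k_1)(1 − D₀(k_2−k_1)/(k_1 L₀))] / (k_2−k_1).
Here k_2−k_1 = 1.623 d⁻¹ and 1 − D₀(k_2−k_1)/(k_1 L₀) = 1 − 1.82×1.623/(0.407×9.85) = 0.2632, so
t_c = ln(4.988 × 0.2632) / 1.623 = 0.2721 / 1.623 = 0.1676 d.
L(t_c) = L₀ e^(−k_1 t_c) = 9.85 × 0.9340 = 9.200 mg/L, and at the critical point k_2 D_c = k_1 L, so D_c = (0.407/2.03) × 9.200 = 1.845 mg/L.
Minimum DO = C_s − D_c = 9.65 − 1.845 = 7.805 mg/L.
x_c = v t_c = 0.744 m/s × 0.1676 d × 86400 s/d = 10780 m ≈ 10.8 km.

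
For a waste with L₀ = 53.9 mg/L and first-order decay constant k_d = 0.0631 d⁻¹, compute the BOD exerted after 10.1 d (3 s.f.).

y ≈ 25.4 mg/L

y_t = L₀(1 − e^(−k_d t)) = 53.9 × (1 − e^(−0.0631×10.1))
= 53.9 × (1 − 0.5287) = 53.9 × 0.4713 = 25.40 mg/L.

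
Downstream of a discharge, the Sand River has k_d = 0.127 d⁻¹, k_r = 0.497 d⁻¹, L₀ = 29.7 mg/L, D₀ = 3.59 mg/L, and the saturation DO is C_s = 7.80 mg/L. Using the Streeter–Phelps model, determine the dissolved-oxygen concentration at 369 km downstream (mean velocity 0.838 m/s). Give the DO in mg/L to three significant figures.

DO ≈ 2.99 mg/L

Travel time t = x/v = 369 km / (0.838 m/s) = 369000 m / 0.838 m/s = 440300 s = 5.096 d.
k_d L₀/(k_r−k_d) = 0.127×29.7/(0.497−0.127) = 3.772/0.3700 = 10.19 mg/L.
e^(−k_d t) = e^(−0.127×5.096) = 0.5235; e^(−k_r t) = e^(−0.497×5.096) = 0.07943.
D = 10.19 × (0.5235 − 0.07943) + 3.59 × 0.07943 = 4.527 + 0.2851 = 4.812 mg/L.
DO = C_s − D = 7.80 − 4.812 = 2.988 mg/L.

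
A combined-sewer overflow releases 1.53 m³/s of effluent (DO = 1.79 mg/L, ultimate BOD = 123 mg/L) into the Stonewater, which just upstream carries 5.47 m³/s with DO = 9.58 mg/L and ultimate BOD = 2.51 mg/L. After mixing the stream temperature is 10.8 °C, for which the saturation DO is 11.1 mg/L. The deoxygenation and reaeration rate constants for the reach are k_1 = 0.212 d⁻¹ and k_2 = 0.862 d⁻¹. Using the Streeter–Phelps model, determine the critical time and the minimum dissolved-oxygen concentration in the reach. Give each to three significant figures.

t_c ≈ 1.51 d; minimum DO ≈ 5.95 mg/L

Mixed DO = (5.47×9.58 + 1.53×1.79)/(5.47+1.53) = 55.14/7.000 = 7.877 mg/L.
Mixed L₀ = (5.47×2.51 + 1.53×123)/(7.000) = 201.9/7.000 = 28.85 mg/L.
Initial deficit D₀ = C_s − DO₀ = 11.1 − 7.877 = 3.223 mg/L.
t_c = (1/0.6500) ln[(0.862/0.212)(1 − 3.223×0.6500/(0.212×28.85))] = 1.538 × ln(2.673) = 1.513 d.
D_c = (0.212/0.862) × 28.85 × e^(−0.212×1.513) = 0.2459 × 28.85 × 0.7256 = 5.148 mg/L.
Minimum DO = 11.1 − 5.148 = 5.952 mg/L.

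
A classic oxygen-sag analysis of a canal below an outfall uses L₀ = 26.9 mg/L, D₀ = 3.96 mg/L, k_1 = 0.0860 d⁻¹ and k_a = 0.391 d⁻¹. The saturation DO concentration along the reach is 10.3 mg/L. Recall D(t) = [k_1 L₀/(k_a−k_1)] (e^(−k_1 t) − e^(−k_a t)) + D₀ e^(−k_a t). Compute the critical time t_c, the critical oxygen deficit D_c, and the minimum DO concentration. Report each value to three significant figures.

t_c ≈ 2.54 d; D_c ≈ 4.75 mg/L; min DO ≈ 5.55 mg/L

At the critical point dD/dt = 0, so k_1 L₀ e^(−k_1 t) = k_a D. Substituting D(t) from the Streeter–Phelps equation and solving for t gives
t_c = ln[(k_a/k_1)(1 − D₀(k_a−k_1)/(k_1 L₀))] / (k_a−k_1).
Here k_a−k_1 = 0.3050 d⁻¹ and 1 − D₀(k_a−k_1)/(k_1 L₀) = 1 − 3.96×0.3050/(0.0860×26.9) = 0.4779, so
t_c = ln(4.547 × 0.4779) / 0.3050 = 0.7760 / 0.3050 = 2.544 d.
D_c = (k_1/k_a) L₀ e^(−k_1 t_c) = (0.0860/0.391) × 26.9 × e^(−0.0860×2.544) = 0.2199 × 26.9 × 0.8035 = 4.754 mg/L.
Minimum DO = C_s − D_c = 10.3 − 4.754 = 5.546 mg/L.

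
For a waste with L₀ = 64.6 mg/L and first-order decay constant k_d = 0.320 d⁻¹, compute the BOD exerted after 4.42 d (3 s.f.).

y ≈ 48.9 mg/L

y_t = L₀(1 − e^(−k_d t)) = 64.6 × (1 − e^(−0.320×4.42))
= 64.6 × (1 − 0.2431) = 64.6 × 0.7569 = 48.90 mg/L.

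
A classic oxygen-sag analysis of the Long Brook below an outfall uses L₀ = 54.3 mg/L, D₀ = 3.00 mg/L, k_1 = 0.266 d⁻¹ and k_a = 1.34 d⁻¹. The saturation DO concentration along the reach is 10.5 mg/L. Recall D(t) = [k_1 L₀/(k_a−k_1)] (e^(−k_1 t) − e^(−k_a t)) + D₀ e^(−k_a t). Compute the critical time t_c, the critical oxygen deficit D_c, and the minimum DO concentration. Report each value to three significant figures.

At the critical point dD/dt = 0, so k_1 L₀ e^(−k_1 t) = k_a D. Substituting D(t) from the Streeter–Phelps equation and solving for t gives
t_c = ln[(k_a/k_1)(1 − D₀(k_a−k_1)/(k_1 L₀))] / (k_a−k_1).
Here k_a−k_1 = 1.074 d⁻¹ and 1 − D₀(k_a−k_1)/(k_1 L₀) = 1 − 3.00×1.074/(0.266×54.3) = 0.7769, so
t_c = ln(5.038 × 0.7769) / 1.074 = 1.365 / 1.074 = 1.271 d.
L(t_c) = L₀ e^(−k_1 t_c) = 54.3 × 0.7132 = 38.73 mg/L, and at the critical point k_a D_c = k_1 L, so D_c = (0.266/1.34) × 38.73 = 7.688 mg/L.
Minimum DO = C_s − D_c = 10.5 − 7.688 = 2.812 mg/L.

t_c ≈ 1.27 d; D_c ≈ 7.69 mg/L; min DO ≈ 2.81 mg/L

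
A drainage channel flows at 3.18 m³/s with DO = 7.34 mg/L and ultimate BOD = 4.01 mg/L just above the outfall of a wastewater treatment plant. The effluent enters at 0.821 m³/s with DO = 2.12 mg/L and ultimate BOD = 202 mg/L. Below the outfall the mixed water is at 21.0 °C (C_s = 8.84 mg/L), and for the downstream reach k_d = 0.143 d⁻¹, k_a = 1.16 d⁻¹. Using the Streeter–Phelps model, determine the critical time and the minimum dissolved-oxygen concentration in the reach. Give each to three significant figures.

t_c ≈ 1.54 d; minimum DO ≈ 4.43 mg/L

Mixed DO = (3.18×7.34 + 0.821×2.12)/(3.18+0.821) = 25.08/4.001 = 6.269 mg/L.
Mixed L₀ = (3.18×4.01 + 0.821×202)/(4.001) = 178.6/4.001 = 44.64 mg/L.
Initial deficit D₀ = C_s − DO₀ = 8.84 − 6.269 = 2.571 mg/L.
t_c = (1/1.017) ln[(1.16/0.143)(1 − 2.571×1.017/(0.143×44.64))] = 0.9833 × ln(4.789) = 1.540 d.
D_c = (0.143/1.16) × 44.64 × e^(−0.143×1.540) = 0.1233 × 44.64 × 0.8023 = 4.415 mg/L.
Minimum DO = 8.84 − 4.415 = 4.425 mg/L.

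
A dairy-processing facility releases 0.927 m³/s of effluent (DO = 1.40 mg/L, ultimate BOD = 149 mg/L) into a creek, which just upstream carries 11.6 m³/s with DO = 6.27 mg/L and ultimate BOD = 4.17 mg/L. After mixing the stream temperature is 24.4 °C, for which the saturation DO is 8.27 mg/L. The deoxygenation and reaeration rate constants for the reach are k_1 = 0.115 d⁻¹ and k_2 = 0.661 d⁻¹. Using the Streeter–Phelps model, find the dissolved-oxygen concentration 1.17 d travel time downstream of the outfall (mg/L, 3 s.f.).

Mixed DO = (11.6×6.27 + 0.927×1.40)/(11.6+0.927) = 74.03/12.53 = 5.910 mg/L.
Mixed L₀ = (11.6×4.17 + 0.927×149)/(12.53) = 186.5/12.53 = 14.89 mg/L.
Initial deficit D₀ = C_s − DO₀ = 8.27 − 5.910 = 2.360 mg/L.
D(1.17) = [0.115×14.89/(0.661−0.115)](e^(−0.115×1.17) − e^(−0.661×1.17)) + 2.360 e^(−0.661×1.17)
= 3.136 × (0.8741 − 0.4615) + 2.360 × 0.4615 = 2.383 mg/L.
DO = 8.27 − 2.383 = 5.887 mg/L.

DO ≈ 5.89 mg/L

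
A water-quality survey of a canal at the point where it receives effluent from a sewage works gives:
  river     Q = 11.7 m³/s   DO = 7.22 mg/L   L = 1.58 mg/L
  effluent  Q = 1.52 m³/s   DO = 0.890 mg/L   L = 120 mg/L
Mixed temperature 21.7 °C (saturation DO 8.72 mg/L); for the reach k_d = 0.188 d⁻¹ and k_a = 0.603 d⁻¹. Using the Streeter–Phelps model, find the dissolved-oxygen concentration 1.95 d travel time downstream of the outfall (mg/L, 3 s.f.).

DO ≈ 5.39 mg/L

Mixed DO = (11.7×7.22 + 1.52×0.890)/(11.7+1.52) = 85.83/13.22 = 6.492 mg/L.
Mixed L₀ = (11.7×1.58 + 1.52×120)/(13.22) = 200.9/13.22 = 15.20 mg/L.
Initial deficit D₀ = C_s − DO₀ = 8.72 − 6.492 = 2.228 mg/L.
D(1.95) = [0.188×15.20/(0.603−0.188)](e^(−0.188×1.95) − e^(−0.603×1.95)) + 2.228 e^(−0.603×1.95)
= 6.884 × (0.6931 − 0.3086) + 2.228 × 0.3086 = 3.334 mg/L.
DO = 8.72 − 3.334 = 5.386 mg/L.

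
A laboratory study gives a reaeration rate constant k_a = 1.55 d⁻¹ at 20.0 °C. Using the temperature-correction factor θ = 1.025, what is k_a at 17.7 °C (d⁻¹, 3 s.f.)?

k_a ≈ 1.46 d⁻¹

k_a(T₂) = k_a(T₁) · θ^(T₂−T₁) = 1.55 × 1.025^(17.7−20.0)
= 1.55 × 1.025^-2.30 = 1.55 × 0.9448 = 1.464 d⁻¹.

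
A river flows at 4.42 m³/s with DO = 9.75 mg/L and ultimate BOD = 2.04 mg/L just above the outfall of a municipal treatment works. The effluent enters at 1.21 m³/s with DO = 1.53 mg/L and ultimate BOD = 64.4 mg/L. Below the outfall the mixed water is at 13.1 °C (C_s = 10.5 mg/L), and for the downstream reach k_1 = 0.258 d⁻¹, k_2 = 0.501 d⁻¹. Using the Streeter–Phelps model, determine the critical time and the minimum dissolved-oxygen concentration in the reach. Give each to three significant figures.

t_c ≈ 2.05 d; minimum DO ≈ 5.81 mg/L

Mixed DO = (4.42×9.75 + 1.21×1.53)/(4.42+1.21) = 44.95/5.630 = 7.983 mg/L.
Mixed L₀ = (4.42×2.04 + 1.21×64.4)/(5.630) = 86.94/5.630 = 15.44 mg/L.
Initial deficit D₀ = C_s − DO₀ = 10.5 − 7.983 = 2.517 mg/L.
t_c = (1/0.2430) ln[(0.501/0.258)(1 − 2.517×0.2430/(0.258×15.44))] = 4.115 × ln(1.644) = 2.045 d.
D_c = (0.258/0.501) × 15.44 × e^(−0.258×2.045) = 0.5150 × 15.44 × 0.5900 = 4.692 mg/L.
Minimum DO = 10.5 − 4.692 = 5.808 mg/L.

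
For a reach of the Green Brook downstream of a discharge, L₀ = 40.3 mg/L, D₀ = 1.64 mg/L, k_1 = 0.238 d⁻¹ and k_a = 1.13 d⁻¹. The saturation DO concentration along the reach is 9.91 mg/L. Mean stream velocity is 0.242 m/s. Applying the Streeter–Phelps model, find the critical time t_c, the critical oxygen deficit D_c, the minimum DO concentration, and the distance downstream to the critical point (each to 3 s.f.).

t_c = [1/(k_a−k_1)] ln[(k_a/k_1)(1 − D₀(k_a−k_1)/(k_1 L₀))]
= [1/(1.13−0.238)] ln[(1.13/0.238)(1 − 1.64×0.8920/(0.238×40.3))]
= (1/0.8920) ln[4.748 × 0.8475] = 1.121 × ln(4.024) = 1.121 × 1.392 = 1.561 d.
D_c = (k_1/k_a) L₀ e^(−k_1 t_c) = (0.238/1.13) × 40.3 × e^(−0.238×1.561) = 0.2106 × 40.3 × 0.6897 = 5.854 mg/L.
Minimum DO = C_s − D_c = 9.91 − 5.854 = 4.056 mg/L.
x_c = v t_c = 0.242 m/s × 1.561 d × 86400 s/d = 32630 m ≈ 32.6 km.

t_c ≈ 1.56 d; D_c ≈ 5.85 mg/L; min DO ≈ 4.06 mg/L; x_c ≈ 32.6 km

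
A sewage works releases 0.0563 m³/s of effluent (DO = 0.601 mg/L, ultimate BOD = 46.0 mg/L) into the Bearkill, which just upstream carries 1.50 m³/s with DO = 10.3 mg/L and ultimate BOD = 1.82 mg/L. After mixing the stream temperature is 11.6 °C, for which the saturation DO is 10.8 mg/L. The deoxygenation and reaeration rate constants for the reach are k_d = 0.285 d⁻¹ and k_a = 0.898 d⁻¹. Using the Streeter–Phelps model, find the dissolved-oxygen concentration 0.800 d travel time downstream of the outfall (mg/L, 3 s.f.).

DO ≈ 9.89 mg/L

Mixed DO = (1.50×10.3 + 0.0563×0.601)/(1.50+0.0563) = 15.48/1.556 = 9.949 mg/L.
Mixed L₀ = (1.50×1.82 + 0.0563×46.0)/(1.556) = 5.320/1.556 = 3.418 mg/L.
Initial deficit D₀ = C_s − DO₀ = 10.8 − 9.949 = 0.8509 mg/L.
D(0.800) = [0.285×3.418/(0.898−0.285)](e^(−0.285×0.800) − e^(−0.898×0.800)) + 0.8509 e^(−0.898×0.800)
= 1.589 × (0.7961 − 0.4875) + 0.8509 × 0.4875 = 0.9052 mg/L.
DO = 10.8 − 0.9052 = 9.895 mg/L.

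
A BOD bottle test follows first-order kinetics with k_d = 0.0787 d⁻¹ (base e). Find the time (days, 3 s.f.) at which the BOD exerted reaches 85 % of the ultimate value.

y/L₀ = 1 − e^(−k_d t) = 0.85 ⇒ e^(−k_d t) = 0.150
t = −ln(0.150) / 0.0787 = 1.897 / 0.0787 = 24.11 d.

t ≈ 24.1 d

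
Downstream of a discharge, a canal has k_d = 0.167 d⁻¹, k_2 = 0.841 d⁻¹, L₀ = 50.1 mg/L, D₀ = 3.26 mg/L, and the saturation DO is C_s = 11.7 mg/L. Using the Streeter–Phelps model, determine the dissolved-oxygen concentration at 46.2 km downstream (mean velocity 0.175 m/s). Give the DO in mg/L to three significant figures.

Travel time t = x/v = 46.2 km / (0.175 m/s) = 46200 m / 0.175 m/s = 264000 s = 3.056 d.
k_d L₀/(k_2−k_d) = 0.167×50.1/(0.841−0.167) = 8.367/0.6740 = 12.41 mg/L.
e^(−k_d t) = e^(−0.167×3.056) = 0.6003; e^(−k_2 t) = e^(−0.841×3.056) = 0.07656.
D = 12.41 × (0.6003 − 0.07656) + 3.26 × 0.07656 = 6.502 + 0.2496 = 6.751 mg/L.
DO = C_s − D = 11.7 − 6.751 = 4.949 mg/L.

DO ≈ 4.95 mg/L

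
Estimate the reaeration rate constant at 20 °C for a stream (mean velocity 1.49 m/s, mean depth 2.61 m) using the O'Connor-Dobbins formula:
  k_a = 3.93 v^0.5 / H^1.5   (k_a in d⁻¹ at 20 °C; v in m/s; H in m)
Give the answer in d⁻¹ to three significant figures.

k_a = 3.93 × 1.49^0.5 / 2.61^1.5 = 3.93 × 1.221 / 4.217 = 1.138 d⁻¹.

k_a ≈ 1.14 d⁻¹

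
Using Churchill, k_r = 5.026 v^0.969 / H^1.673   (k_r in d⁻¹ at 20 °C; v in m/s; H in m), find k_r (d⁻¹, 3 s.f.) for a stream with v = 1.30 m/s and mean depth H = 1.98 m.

k_r = 5.026 × 1.30^0.969 / 1.98^1.673 = 5.026 × 1.289 / 3.136 = 2.067 d⁻¹.

k_r ≈ 2.07 d⁻¹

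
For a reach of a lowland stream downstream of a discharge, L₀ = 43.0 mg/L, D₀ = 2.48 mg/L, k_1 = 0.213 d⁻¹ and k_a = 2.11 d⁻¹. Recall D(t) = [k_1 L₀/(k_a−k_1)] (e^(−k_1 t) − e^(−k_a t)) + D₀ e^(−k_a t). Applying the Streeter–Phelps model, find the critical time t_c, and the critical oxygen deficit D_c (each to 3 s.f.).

At the critical point dD/dt = 0, so k_1 L₀ e^(−k_1 t) = k_a D. Substituting D(t) from the Streeter–Phelps equation and solving for t gives
t_c = ln[(k_a/k_1)(1 − D₀(k_a−k_1)/(k_1 L₀))] / (k_a−k_1).
Here k_a−k_1 = 1.897 d⁻¹ and 1 − D₀(k_a−k_1)/(k_1 L₀) = 1 − 2.48×1.897/(0.213×43.0) = 0.4863, so
t_c = ln(9.906 × 0.4863) / 1.897 = 1.572 / 1.897 = 0.8288 d.
D_c = (k_1/k_a) L₀ e^(−k_1 t_c) = (0.213/2.11) × 43.0 × e^(−0.213×0.8288) = 0.1009 × 43.0 × 0.8382 = 3.638 mg/L.

t_c ≈ 0.829 d; D_c ≈ 3.64 mg/L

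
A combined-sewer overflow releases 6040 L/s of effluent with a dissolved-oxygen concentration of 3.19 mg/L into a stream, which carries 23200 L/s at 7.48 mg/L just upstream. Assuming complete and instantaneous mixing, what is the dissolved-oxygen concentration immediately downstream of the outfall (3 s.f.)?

6.59 mg/L

Flow-weighted mixing: C = (Q_r C_r + Q_w C_w)/(Q_r + Q_w)
= (23200×7.48 + 6040×3.19)/(23200 + 6040) = 192800/29240 = 6.594 mg/L.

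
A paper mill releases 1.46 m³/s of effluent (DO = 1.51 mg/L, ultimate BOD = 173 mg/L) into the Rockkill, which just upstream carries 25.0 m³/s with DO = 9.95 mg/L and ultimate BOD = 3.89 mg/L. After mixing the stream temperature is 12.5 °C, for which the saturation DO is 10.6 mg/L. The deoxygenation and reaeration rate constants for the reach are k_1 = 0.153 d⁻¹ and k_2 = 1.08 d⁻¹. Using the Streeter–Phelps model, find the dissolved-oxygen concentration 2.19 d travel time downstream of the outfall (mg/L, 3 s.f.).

DO ≈ 9.14 mg/L

Mixed DO = (25.0×9.95 + 1.46×1.51)/(25.0+1.46) = 251.0/26.46 = 9.484 mg/L.
Mixed L₀ = (25.0×3.89 + 1.46×173)/(26.46) = 349.8/26.46 = 13.22 mg/L.
Initial deficit D₀ = C_s − DO₀ = 10.6 − 9.484 = 1.116 mg/L.
D(2.19) = [0.153×13.22/(1.08−0.153)](e^(−0.153×2.19) − e^(−1.08×2.19)) + 1.116 e^(−1.08×2.19)
= 2.182 × (0.7153 − 0.09393) + 1.116 × 0.09393 = 1.461 mg/L.
DO = 10.6 − 1.461 = 9.139 mg/L.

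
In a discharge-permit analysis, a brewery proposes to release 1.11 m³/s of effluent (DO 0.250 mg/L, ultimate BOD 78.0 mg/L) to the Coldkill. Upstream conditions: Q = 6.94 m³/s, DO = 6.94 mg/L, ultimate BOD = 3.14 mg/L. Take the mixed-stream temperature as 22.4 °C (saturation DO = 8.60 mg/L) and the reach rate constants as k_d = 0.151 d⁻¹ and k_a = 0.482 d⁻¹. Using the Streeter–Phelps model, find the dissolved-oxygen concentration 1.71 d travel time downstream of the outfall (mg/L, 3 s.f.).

Mixed DO = (6.94×6.94 + 1.11×0.250)/(6.94+1.11) = 48.44/8.050 = 6.018 mg/L.
Mixed L₀ = (6.94×3.14 + 1.11×78.0)/(8.050) = 108.4/8.050 = 13.46 mg/L.
Initial deficit D₀ = C_s − DO₀ = 8.60 − 6.018 = 2.582 mg/L.
D(1.71) = [0.151×13.46/(0.482−0.151)](e^(−0.151×1.71) − e^(−0.482×1.71)) + 2.582 e^(−0.482×1.71)
= 6.141 × (0.7724 − 0.4386) + 2.582 × 0.4386 = 3.183 mg/L.
DO = 8.60 − 3.183 = 5.417 mg/L.

DO ≈ 5.42 mg/L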